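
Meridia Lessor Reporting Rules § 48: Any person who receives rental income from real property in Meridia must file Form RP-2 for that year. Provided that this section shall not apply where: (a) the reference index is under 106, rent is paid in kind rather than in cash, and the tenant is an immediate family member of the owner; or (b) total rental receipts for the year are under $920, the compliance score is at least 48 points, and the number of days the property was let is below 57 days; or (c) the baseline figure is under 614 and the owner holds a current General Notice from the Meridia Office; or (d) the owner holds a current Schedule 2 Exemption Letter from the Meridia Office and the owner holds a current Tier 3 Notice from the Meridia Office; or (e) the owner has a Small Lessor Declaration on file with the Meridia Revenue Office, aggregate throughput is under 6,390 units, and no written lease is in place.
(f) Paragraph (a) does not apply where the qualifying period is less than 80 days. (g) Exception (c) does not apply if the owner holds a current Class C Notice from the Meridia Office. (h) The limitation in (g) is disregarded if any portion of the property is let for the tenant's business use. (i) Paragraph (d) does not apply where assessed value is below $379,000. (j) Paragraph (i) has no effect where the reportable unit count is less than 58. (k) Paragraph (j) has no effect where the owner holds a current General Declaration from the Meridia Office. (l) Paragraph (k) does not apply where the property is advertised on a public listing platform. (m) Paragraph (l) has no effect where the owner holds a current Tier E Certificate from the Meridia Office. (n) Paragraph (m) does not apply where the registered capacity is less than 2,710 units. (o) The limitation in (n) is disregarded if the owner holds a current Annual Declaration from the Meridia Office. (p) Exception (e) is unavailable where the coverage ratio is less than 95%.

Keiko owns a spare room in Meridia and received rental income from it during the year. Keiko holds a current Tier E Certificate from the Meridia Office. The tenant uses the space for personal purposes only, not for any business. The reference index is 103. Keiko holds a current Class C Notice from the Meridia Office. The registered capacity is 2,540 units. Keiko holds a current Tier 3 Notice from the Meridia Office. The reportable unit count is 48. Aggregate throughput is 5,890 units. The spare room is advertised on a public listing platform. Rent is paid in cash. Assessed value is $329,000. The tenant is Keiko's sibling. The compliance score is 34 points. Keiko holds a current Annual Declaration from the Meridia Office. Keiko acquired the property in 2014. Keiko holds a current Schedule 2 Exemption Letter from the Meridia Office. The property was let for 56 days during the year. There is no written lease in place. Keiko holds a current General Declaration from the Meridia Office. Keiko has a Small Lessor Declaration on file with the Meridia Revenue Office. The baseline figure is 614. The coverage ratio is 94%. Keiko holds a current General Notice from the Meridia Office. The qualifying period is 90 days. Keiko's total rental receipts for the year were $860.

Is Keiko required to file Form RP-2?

Yes — Keiko must file Form RP-2.

Exception (a) fails — rent is paid in cash.
Exception (b) requires that the compliance score is at least 48 points; but the compliance score is 34 points, short of 48 points, so (b) is unavailable.
Exception (c) does not apply: the baseline figure is 614, not under 614.
Exception (d)'s conditions are all satisfied: a current Schedule 2 Exemption Letter is held; a current Tier 3 Notice is held. However, paragraphs (i)–(o) must be considered: (i) operates against (d): assessed value is $329,000, below the $379,000 limit. (j) would limit (i) — the reportable unit count is 48, less than the 58 limit — but (k) sets (j) aside: (k) is triggered — a current General Declaration is held. (l) is engaged (the property is publicly advertised), but is overridden by (m): (m) operates against (l): a current Tier E Certificate is held. (n) is triggered (the registered capacity is 2,540 units, less than the 2,710 units limit), but is displaced by (o): (o) is triggered — a current Annual Declaration is held. So (d) is unavailable.
Exception (e)'s conditions are all satisfied: a Small Lessor Declaration is on file; aggregate throughput is 5,890 units, under the 6,390 units limit; there is no written lease. Turning to paragraph (p): (p) is triggered — the coverage ratio is 94%, less than the 95% limit. So (e) is unavailable.
No exception applies. The general rule governs.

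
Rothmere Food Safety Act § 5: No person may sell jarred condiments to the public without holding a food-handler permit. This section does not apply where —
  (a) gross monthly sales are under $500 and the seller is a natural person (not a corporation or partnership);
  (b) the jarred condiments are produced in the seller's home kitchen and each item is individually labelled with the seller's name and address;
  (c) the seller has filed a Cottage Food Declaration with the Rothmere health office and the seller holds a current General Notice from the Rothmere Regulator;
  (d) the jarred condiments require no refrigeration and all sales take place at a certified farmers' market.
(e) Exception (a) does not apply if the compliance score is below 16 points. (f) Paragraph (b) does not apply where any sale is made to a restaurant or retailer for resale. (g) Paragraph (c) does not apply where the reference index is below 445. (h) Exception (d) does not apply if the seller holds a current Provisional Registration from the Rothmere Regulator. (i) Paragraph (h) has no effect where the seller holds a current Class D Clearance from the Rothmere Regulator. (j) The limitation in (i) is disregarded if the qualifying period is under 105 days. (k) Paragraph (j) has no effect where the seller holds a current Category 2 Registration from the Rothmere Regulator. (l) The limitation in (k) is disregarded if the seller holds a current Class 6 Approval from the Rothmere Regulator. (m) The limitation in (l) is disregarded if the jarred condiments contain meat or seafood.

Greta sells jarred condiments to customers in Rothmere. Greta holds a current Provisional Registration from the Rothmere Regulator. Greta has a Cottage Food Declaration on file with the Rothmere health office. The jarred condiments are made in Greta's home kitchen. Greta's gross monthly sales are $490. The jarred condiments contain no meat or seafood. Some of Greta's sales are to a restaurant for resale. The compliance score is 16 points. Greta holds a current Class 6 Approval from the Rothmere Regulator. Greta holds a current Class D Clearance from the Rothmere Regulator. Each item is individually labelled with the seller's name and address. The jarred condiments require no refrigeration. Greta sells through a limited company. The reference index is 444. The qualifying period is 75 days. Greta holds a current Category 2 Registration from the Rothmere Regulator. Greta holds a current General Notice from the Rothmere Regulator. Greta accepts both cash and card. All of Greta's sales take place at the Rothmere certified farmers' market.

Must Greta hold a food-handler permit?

Yes — Greta must hold a food-handler permit.

Exception (a) does not apply: the seller operates through a limited company.
Exception (b)'s conditions are all satisfied: the jarred condiments are home-kitchen produced; items are individually labelled. However, paragraph (f) must be considered: (f) is triggered — some sales are to a restaurant for resale. So (b) is unavailable.
Exception (c) is satisfied on its face — a Cottage Food Declaration is on file; a current General Notice is held. But applying paragraph (g): (g) applies — the reference index is 444, below the 445 limit. (c) is therefore removed.
Exception (d) is satisfied on its face — the jarred condiments are shelf-stable; all sales are at a certified farmers' market. However, paragraphs (h)–(m) must be considered: (h) operates against (d): a current Provisional Registration is held. (i) is engaged (a current Class D Clearance is held), but is displaced by (j): (j) is engaged — the qualifying period is 75 days, under the 105 days limit. (k) is triggered (a current Category 2 Registration is held), but is displaced by (l): (l) operates against (k): a current Class 6 Approval is held. (m) is inapplicable (the jarred condiments contain no meat or seafood), so (l) stands. So (d) is unavailable.
No exception applies. The general rule governs.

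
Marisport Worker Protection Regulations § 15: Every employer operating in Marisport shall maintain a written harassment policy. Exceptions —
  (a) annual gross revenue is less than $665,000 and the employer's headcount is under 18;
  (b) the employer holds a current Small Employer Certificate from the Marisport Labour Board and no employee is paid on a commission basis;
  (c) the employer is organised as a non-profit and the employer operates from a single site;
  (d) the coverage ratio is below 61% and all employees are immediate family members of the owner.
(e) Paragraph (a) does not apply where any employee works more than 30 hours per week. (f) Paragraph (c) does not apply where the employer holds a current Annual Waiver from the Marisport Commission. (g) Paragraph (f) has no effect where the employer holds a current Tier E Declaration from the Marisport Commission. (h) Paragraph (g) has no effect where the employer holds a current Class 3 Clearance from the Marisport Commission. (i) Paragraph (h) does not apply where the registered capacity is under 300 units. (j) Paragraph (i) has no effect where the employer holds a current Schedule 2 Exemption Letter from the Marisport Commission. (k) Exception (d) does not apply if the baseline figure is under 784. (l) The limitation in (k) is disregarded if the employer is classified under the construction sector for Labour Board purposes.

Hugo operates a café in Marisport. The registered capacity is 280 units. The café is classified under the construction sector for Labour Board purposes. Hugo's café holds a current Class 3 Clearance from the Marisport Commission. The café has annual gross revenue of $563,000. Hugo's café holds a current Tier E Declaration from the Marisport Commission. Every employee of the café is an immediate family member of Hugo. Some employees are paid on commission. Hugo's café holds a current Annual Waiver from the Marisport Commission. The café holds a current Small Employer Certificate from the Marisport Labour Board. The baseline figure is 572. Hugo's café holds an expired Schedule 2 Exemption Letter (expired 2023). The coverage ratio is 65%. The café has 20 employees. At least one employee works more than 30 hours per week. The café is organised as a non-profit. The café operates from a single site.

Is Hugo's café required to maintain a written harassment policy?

No — exception (c) applies; Hugo's café is not required to maintain a written harassment policy.

Exception (a) fails — the employer's headcount is 20, not under 18.
Exception (b) fails — some employees are paid on commission.
All of (c)'s requirements are met (the employer is a non-profit; the employer operates from a single site). Considering the limiting provisions: (f) applies (a current Annual Waiver is held), but is set aside by (g): (g) operates against (f): a current Tier E Declaration is held. (h) operates (a current Class 3 Clearance is held), but yields to (i): (i) operates against (h): the registered capacity is 280 units, under the 300 units limit. (j), which would lift (i), does not operate here — no current Schedule 2 Exemption Letter is held. Exception (c) stands.
Exception (d) requires that the coverage ratio is below 61%; but the coverage ratio is 65%, not below 61%, so (d) is unavailable.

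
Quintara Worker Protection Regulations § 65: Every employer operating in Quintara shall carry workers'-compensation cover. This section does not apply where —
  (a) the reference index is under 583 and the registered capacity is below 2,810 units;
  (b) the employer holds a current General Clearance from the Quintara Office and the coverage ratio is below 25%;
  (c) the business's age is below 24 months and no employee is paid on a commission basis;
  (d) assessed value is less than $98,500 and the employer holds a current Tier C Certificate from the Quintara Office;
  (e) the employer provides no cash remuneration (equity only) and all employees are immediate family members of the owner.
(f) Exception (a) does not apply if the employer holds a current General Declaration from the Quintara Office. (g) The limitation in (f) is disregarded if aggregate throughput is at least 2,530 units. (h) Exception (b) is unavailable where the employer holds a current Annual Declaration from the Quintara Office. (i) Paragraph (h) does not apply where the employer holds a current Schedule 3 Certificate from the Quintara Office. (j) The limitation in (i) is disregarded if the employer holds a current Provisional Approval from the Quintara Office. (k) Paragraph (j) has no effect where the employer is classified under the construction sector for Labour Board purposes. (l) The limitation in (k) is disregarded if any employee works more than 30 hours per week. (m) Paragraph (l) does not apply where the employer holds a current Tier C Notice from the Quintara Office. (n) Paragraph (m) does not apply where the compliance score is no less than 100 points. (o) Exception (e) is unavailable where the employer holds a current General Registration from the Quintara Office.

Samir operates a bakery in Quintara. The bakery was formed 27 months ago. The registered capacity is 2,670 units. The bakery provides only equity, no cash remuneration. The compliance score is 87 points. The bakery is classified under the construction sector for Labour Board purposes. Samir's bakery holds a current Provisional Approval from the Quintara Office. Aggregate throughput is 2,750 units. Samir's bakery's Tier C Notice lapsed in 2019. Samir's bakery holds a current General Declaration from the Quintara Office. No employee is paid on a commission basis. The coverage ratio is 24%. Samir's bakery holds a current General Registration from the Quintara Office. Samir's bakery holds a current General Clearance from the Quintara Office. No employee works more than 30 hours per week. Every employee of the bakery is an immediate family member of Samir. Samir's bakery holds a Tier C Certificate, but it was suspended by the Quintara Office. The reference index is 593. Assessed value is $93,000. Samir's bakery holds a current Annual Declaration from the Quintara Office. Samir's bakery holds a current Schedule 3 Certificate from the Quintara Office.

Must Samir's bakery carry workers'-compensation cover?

No — exception (b) applies; Samir's bakery is not required to carry workers'-compensation cover.

Exception (a) does not apply: the reference index is 593, not under 583.
Exception (b) is satisfied on its face — a current General Clearance is held; the coverage ratio is 24%, below the 25% limit. Considering the limiting provisions: (h) would limit (b) — a current Annual Declaration is held — but (i) sets (h) aside: (i) applies — a current Schedule 3 Certificate is held. (j) would limit (i) — a current Provisional Approval is held — but (k) sets (j) aside: (k) is engaged — the bakery is classified under the construction sector. (l) is not engaged (no employee exceeds 30 hours/week), so (k) stands. (b) remains available.
Exception (c) requires that the business's age is below 24 months; but the business's age is 27 months, not below 24 months, so (c) is unavailable.
Exception (d) requires that the employer holds a current Tier C Certificate from the Quintara Office; but there is no Tier C Certificate in force, so (d) is unavailable.
Exception (e)'s conditions are all satisfied: remuneration is equity-only; every employee is an immediate family member. But applying paragraph (o): (o) operates against (e): a current General Registration is held. So (e) is unavailable.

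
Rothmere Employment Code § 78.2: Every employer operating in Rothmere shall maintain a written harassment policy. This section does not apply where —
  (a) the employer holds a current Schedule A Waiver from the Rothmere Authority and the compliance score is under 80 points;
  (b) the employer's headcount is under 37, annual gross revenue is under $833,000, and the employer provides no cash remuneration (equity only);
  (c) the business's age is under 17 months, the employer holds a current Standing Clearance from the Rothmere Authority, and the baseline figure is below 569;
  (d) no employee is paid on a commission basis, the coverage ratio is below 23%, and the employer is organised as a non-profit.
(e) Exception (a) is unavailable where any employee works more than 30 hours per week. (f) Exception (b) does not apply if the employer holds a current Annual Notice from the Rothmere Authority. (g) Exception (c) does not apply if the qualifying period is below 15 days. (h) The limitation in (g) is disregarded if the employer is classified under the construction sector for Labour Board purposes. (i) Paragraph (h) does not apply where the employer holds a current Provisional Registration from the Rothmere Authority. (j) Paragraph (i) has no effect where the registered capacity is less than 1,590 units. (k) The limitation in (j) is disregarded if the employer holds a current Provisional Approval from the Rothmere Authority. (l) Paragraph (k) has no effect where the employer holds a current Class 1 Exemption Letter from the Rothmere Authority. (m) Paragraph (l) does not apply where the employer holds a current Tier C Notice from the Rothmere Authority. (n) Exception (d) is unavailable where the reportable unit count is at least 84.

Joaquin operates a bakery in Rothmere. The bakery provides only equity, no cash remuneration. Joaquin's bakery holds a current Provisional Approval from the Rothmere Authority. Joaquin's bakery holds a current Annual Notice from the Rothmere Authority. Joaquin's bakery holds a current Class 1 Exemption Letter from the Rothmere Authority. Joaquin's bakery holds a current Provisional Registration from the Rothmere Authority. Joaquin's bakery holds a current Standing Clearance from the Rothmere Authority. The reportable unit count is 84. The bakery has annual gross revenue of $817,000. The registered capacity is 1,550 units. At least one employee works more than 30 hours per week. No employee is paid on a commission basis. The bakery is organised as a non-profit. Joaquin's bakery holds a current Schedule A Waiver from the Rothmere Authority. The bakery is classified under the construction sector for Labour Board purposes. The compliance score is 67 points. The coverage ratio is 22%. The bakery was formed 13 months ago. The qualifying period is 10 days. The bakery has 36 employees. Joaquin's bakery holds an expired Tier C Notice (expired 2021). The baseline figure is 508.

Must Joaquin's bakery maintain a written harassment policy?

Exception (a) is satisfied on its face — a current Schedule A Waiver is held; the compliance score is 67 points, under the 80 points limit. But applying paragraph (e): (e) operates — at least one employee exceeds 30 hours/week. (a) is therefore removed.
Exception (b) is satisfied on its face — the employer's headcount is 36, under the 37 limit; annual gross revenue is $817,000, under the $833,000 limit; remuneration is equity-only. Turning to paragraph (f): (f) is triggered — a current Annual Notice is held. So (b) is unavailable.
Exception (c)'s conditions are all satisfied: the business's age is 13 months, under the 17 months limit; a current Standing Clearance is held; the baseline figure is 508, below the 569 limit. Applying paragraphs (g)–(m): (g) would limit (c) — the qualifying period is 10 days, below the 15 days limit — but (h) sets (g) aside: (h) operates — the bakery is classified under the construction sector. (i) is triggered (a current Provisional Registration is held), but yields to (j): (j) operates against (i): the registered capacity is 1,550 units, less than the 1,590 units limit. (k) operates (a current Provisional Approval is held), but yields to (l): (l) applies — a current Class 1 Exemption Letter is held. (m) is inapplicable (there is no Tier C Notice in force), so (l) stands. So (c) applies.
Exception (d) is satisfied on its face — no employee is paid on commission; the coverage ratio is 22%, below the 23% limit; the employer is a non-profit. Turning to paragraph (n): (n) operates against (d): the reportable unit count is 84, meeting the 84 threshold. Exception (d) does not apply.

No — exception (c) applies; Joaquin's bakery is not required to maintain a written harassment policy.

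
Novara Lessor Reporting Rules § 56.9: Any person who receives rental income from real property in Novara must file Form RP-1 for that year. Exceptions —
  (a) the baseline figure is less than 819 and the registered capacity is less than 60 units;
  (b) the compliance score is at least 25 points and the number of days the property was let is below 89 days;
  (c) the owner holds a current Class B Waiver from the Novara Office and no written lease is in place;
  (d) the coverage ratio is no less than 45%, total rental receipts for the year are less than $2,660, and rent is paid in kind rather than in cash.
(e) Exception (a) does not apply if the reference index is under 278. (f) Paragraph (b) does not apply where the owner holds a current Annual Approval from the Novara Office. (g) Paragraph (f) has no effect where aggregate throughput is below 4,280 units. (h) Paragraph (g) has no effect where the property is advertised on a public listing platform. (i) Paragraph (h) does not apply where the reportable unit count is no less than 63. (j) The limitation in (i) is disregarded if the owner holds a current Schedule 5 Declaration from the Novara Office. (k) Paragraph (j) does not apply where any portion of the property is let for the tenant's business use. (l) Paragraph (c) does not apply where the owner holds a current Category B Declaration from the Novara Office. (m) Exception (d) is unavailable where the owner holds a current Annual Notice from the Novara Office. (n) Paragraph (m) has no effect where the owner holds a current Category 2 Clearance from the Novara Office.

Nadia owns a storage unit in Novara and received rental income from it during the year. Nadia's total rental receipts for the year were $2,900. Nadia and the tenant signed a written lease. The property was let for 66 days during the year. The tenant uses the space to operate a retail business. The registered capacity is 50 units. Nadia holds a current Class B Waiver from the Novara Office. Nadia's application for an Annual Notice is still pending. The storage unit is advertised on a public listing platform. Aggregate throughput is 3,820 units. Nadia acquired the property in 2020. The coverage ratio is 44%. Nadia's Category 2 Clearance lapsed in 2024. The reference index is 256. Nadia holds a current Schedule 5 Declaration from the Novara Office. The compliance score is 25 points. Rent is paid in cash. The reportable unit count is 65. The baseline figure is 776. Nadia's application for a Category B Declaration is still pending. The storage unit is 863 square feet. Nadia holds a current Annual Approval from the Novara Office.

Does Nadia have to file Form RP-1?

All of (a)'s requirements are met (the baseline figure is 776, less than the 819 limit; the registered capacity is 50 units, less than the 60 units limit). However, paragraph (e) must be considered: (e) operates — the reference index is 256, under the 278 limit. (a) is therefore removed.
Exception (b) is satisfied on its face — the compliance score is 25 points, meeting the 25 points threshold; the number of days the property was let is 66 days, below the 89 days limit. Applying paragraphs (f)–(k): (f) operates (a current Annual Approval is held), but is set aside by (g): (g) operates — aggregate throughput is 3,820 units, below the 4,280 units limit. (h) operates (the property is publicly advertised), but is displaced by (i): (i) operates against (h): the reportable unit count is 65, meeting the 63 threshold. (j) applies (a current Schedule 5 Declaration is held), but is itself disapplied by (k): (k) operates against (j): the space is let for business use. (b) remains available.
Exception (c) requires that no written lease is in place; but a written lease is in place, so (c) is unavailable.
Exception (d) fails — the coverage ratio is 44%, short of 45%.

No — exception (b) applies; Nadia is not required to file Form RP-1.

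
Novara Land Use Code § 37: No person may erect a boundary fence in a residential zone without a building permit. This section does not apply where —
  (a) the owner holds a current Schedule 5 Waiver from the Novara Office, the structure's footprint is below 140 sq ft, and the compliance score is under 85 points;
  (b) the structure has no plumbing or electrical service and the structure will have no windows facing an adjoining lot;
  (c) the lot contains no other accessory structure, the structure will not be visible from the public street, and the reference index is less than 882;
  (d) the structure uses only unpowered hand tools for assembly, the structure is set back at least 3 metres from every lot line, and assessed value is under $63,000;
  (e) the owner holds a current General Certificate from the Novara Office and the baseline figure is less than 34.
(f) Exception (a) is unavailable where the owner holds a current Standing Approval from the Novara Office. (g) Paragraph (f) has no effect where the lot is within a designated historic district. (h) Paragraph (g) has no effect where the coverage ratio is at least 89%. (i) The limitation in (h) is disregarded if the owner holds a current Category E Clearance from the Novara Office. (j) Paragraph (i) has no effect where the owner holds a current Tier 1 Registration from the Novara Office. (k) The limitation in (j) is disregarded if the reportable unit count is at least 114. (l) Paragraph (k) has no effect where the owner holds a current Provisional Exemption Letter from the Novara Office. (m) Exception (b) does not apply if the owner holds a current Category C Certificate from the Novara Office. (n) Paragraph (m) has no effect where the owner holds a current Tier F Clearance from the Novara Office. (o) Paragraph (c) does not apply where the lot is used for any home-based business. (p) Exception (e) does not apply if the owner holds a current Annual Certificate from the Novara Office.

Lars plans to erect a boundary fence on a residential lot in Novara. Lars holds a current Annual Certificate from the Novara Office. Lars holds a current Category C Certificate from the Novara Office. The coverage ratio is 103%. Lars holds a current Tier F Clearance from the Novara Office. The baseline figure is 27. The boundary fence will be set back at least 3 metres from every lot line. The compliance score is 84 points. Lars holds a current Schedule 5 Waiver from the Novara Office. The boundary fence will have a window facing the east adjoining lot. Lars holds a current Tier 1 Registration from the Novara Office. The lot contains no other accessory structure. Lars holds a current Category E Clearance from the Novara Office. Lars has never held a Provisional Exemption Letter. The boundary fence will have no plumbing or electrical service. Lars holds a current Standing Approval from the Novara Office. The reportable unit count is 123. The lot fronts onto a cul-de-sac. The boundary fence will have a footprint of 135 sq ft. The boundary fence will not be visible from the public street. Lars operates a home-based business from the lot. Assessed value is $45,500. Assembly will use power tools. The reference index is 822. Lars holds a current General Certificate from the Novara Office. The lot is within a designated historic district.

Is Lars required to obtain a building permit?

No — exception (a) applies; Lars does not need a building permit.

Exception (a)'s conditions are all satisfied: a current Schedule 5 Waiver is held; the structure's footprint is 135 sq ft, below the 140 sq ft limit; the compliance score is 84 points, under the 85 points limit. Applying paragraphs (f)–(l): (f) would limit (a) — a current Standing Approval is held — but (g) sets (f) aside: (g) applies — the lot is in a historic district. (h) operates (the coverage ratio is 103%, meeting the 89% threshold), but is itself disapplied by (i): (i) operates against (h): a current Category E Clearance is held. (j) is triggered (a current Tier 1 Registration is held), but is overridden by (k): (k) operates against (j): the reportable unit count is 123, meeting the 114 threshold. (l), which would lift (k), is not engaged — no current Provisional Exemption Letter is held. Exception (a) stands.
Exception (b) requires that the structure will have no windows facing an adjoining lot; but a window faces an adjoining lot, so (b) is unavailable.
Exception (c)'s conditions are all satisfied: the lot has no other accessory structure; the structure will not be visible from the street; the reference index is 822, less than the 882 limit. However, paragraph (o) must be considered: (o) operates against (c): a home-based business operates on the lot. So (c) is unavailable.
Exception (d) requires that the structure uses only unpowered hand tools for assembly; but assembly uses power tools, so (d) is unavailable.
Exception (e): a current General Certificate is held; the baseline figure is 27, less than the 34 limit — every condition holds. But applying paragraph (p): (p) operates against (e): a current Annual Certificate is held. (e) is therefore removed.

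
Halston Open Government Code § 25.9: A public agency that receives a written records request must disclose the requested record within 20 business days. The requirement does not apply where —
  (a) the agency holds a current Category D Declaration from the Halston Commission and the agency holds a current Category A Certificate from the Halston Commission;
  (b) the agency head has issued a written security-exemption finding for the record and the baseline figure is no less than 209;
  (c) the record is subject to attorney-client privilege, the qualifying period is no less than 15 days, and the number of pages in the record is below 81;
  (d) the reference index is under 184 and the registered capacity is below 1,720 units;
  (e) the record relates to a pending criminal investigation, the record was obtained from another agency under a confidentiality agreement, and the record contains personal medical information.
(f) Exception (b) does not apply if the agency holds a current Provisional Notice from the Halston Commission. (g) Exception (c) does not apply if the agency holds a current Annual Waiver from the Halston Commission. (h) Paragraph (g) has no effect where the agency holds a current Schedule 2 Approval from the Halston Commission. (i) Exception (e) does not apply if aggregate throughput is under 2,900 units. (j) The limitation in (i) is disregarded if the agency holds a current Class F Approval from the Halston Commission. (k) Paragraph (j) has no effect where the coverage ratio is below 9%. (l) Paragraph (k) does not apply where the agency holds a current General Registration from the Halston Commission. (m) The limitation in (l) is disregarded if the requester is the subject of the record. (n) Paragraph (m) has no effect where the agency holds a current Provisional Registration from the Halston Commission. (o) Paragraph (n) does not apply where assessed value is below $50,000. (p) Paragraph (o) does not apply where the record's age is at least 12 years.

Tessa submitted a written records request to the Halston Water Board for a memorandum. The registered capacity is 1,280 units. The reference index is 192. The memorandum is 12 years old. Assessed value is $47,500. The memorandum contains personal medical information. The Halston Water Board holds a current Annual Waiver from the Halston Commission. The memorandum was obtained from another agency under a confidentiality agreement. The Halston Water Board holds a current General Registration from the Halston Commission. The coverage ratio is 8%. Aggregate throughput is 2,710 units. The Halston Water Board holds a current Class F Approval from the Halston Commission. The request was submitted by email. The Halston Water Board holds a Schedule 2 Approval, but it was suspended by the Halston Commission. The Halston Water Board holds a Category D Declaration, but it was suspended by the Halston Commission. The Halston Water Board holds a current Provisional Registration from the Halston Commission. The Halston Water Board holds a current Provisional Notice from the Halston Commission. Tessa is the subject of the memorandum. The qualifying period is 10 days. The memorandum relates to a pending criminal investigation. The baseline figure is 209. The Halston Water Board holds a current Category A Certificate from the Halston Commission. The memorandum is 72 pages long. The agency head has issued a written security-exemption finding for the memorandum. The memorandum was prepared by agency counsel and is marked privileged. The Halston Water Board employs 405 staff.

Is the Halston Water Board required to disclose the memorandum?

Exception (a) does not apply: no current Category D Declaration is held.
Exception (b): a written security-exemption finding has been issued; the baseline figure is 209, meeting the 209 threshold — every condition holds. But applying paragraph (f): (f) operates against (b): a current Provisional Notice is held. (b) is therefore removed.
Exception (c) does not apply: the qualifying period is 10 days, short of 15 days.
Exception (d) fails — the reference index is 192, not under 184.
Exception (e)'s conditions are all satisfied: the memorandum relates to a pending investigation; the memorandum was obtained under a confidentiality agreement; the memorandum contains personal medical information. As to paragraphs (i)–(p): (i) would limit (e) — aggregate throughput is 2,710 units, under the 2,900 units limit — but (j) sets (i) aside: (j) operates against (i): a current Class F Approval is held. (k) would limit (j) — the coverage ratio is 8%, below the 9% limit — but (l) sets (k) aside: (l) applies — a current General Registration is held. (m) applies (Tessa is the subject of the memorandum), but is set aside by (n): (n) is triggered — a current Provisional Registration is held. (o) applies (assessed value is $47,500, below the $50,000 limit), but is displaced by (p): (p) operates — the record's age is 12 years, meeting the 12 years threshold. Exception (e) stands.

No — exception (e) applies; the Halston Water Board is not required to disclose the memorandum.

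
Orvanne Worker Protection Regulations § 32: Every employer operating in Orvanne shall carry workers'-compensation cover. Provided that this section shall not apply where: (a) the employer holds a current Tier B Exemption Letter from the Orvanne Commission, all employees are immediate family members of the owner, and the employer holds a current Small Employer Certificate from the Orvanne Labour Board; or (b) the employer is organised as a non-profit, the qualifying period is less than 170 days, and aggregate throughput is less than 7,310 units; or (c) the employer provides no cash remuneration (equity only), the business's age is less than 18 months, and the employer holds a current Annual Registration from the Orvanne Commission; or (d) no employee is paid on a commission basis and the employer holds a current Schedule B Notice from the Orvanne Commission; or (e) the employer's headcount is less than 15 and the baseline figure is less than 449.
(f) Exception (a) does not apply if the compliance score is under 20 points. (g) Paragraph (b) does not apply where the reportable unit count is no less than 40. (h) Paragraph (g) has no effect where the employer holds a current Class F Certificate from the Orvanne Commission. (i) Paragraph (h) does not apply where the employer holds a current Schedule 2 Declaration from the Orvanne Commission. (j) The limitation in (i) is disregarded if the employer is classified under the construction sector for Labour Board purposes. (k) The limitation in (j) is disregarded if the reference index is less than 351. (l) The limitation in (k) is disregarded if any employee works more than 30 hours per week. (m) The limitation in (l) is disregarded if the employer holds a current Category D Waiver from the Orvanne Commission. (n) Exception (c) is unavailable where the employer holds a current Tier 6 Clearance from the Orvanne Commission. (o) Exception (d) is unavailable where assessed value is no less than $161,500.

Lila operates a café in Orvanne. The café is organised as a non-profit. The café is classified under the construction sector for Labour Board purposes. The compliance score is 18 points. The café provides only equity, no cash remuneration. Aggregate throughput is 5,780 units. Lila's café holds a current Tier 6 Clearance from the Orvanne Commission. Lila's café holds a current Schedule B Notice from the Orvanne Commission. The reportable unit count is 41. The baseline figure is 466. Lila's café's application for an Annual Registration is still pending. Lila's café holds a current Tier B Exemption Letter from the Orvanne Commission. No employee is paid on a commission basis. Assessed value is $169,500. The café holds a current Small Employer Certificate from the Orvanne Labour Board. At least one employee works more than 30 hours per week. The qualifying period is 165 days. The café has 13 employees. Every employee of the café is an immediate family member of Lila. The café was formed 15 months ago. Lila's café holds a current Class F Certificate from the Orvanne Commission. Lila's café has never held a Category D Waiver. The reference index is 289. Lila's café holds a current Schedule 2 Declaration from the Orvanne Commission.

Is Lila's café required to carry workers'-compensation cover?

No — exception (b) applies; Lila's café is not required to carry workers'-compensation cover.

All of (a)'s requirements are met (a current Tier B Exemption Letter is held; every employee is an immediate family member; a current Small Employer Certificate is held). But: (f) is triggered — the compliance score is 18 points, under the 20 points limit. (a) is therefore removed.
Exception (b) is satisfied on its face — the employer is a non-profit; the qualifying period is 165 days, less than the 170 days limit; aggregate throughput is 5,780 units, less than the 7,310 units limit. Considering the limiting provisions: (g) applies (the reportable unit count is 41, meeting the 40 threshold), but yields to (h): (h) is engaged — a current Class F Certificate is held. (i) is triggered (a current Schedule 2 Declaration is held), but is displaced by (j): (j) operates — the café is classified under the construction sector. (k) would limit (j) — the reference index is 289, less than the 351 limit — but (l) sets (k) aside: (l) operates — at least one employee exceeds 30 hours/week. (m) does not operate here (there is no Category D Waiver in force), so (l) stands. (b) remains available.
Exception (c) does not apply: no current Annual Registration is held.
Exception (d) is satisfied on its face — no employee is paid on commission; a current Schedule B Notice is held. However, paragraph (o) must be considered: (o) operates against (d): assessed value is $169,500, meeting the $161,500 threshold. Exception (d) does not apply.
Exception (e) does not apply: the baseline figure is 466, not less than 449.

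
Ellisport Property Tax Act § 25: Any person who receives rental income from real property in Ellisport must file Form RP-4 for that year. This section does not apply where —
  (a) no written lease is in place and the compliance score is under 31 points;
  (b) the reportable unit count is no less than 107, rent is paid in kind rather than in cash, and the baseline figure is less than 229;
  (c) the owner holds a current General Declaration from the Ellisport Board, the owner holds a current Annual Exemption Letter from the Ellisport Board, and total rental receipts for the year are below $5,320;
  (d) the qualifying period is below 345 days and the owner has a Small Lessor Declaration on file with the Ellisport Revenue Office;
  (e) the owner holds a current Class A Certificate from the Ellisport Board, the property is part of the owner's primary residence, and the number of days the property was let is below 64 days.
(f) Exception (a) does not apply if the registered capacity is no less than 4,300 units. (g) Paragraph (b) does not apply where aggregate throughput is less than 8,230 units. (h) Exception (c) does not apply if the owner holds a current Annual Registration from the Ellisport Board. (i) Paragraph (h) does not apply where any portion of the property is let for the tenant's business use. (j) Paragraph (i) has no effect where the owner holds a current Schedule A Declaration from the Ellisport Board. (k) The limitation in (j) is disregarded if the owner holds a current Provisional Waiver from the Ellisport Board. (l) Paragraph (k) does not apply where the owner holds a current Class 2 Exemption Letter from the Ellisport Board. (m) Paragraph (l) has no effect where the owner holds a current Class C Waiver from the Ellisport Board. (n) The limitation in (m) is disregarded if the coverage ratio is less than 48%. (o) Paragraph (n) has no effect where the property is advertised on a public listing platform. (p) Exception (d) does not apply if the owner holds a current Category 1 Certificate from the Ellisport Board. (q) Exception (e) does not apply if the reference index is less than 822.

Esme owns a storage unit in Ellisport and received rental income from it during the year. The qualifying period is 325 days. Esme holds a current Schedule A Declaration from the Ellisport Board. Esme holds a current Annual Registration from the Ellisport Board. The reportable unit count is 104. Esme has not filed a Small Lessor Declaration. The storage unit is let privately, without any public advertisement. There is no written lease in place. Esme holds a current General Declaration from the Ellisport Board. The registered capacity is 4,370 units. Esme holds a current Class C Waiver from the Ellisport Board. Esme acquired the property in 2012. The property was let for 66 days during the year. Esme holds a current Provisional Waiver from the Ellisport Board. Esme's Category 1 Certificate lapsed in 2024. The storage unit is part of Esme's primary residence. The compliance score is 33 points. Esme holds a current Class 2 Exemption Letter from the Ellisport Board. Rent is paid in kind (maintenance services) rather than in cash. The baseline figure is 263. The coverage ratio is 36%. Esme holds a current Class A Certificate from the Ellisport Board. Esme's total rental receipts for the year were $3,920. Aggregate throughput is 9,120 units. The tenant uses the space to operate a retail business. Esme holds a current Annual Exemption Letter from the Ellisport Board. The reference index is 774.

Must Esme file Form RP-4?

Yes — Esme must file Form RP-4.

Exception (a) fails — the compliance score is 33 points, not under 31 points.
Exception (b) requires that the reportable unit count is no less than 107; but the reportable unit count is 104, short of 107, so (b) is unavailable.
Exception (c): a current General Declaration is held; a current Annual Exemption Letter is held; total rental receipts for the year are $3,920, below the $5,320 limit — every condition holds. But applying paragraphs (h)–(o): (h) operates against (c): a current Annual Registration is held. (i) is triggered (the space is let for business use), but is set aside by (j): (j) applies — a current Schedule A Declaration is held. (k) is engaged (a current Provisional Waiver is held), but is overridden by (l): (l) operates — a current Class 2 Exemption Letter is held. (m) would limit (l) — a current Class C Waiver is held — but (n) sets (m) aside: (n) operates against (m): the coverage ratio is 36%, less than the 48% limit. (o) is not triggered (the property is let privately without advertisement), so (n) stands. So (c) is unavailable.
Exception (d) requires that the owner has a Small Lessor Declaration on file with the Ellisport Revenue Office; but no Small Lessor Declaration is on file, so (d) is unavailable.
Exception (e) requires that the number of days the property was let is below 64 days; but the number of days the property was let is 66 days, not below 64 days, so (e) is unavailable.
Every exception is unavailable, so the rule governs.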